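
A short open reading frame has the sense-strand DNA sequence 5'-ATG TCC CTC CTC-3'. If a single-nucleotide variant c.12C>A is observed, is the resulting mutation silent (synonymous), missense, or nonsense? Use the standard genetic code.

Position 12 falls in codon 4: CTC → Leu.
After the substitution the codon is CTA → Leu.
Both encode Leu, so the change is synonymous.

silent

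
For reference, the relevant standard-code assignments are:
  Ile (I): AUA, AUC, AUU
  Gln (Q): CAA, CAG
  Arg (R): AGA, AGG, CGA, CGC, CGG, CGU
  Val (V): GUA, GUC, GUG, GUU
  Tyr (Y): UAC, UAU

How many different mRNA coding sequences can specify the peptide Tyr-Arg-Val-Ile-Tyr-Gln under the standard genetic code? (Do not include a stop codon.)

576

Tyr: 2 codons.
Arg: 6 codons.
Val: 4 codons.
Ile: 3 codons.
Tyr: 2 codons.
Gln: 2 codons.
2 × 6 × 4 × 3 × 2 × 2 = 576.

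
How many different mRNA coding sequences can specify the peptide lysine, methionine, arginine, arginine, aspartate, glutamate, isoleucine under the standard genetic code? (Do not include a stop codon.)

864

Lys: 2 codons.
Met: 1 codon.
Arg: 6 codons.
Arg: 6 codons.
Asp: 2 codons.
Glu: 2 codons.
Ile: 3 codons.
2 × 1 × 6 × 6 × 2 × 2 × 3 = 864.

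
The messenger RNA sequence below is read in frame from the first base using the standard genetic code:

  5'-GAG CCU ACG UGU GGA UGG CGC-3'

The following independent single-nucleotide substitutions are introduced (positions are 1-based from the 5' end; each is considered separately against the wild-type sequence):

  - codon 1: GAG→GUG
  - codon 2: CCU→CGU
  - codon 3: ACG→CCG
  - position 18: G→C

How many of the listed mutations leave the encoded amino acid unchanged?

0

Codon 1: GAG (Glu) → GUG (Val) — missense.
Codon 2: CCU (Pro) → CGU (Arg) — missense.
Codon 3: ACG (Thr) → CCG (Pro) — missense.
Codon 6: UGG (Trp) → UGC (Cys) — missense.
Synonymous: 0 of 4.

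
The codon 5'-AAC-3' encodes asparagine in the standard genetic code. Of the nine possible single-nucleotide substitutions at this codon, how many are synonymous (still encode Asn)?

1

Position 1: none → 0 synonymous.
Position 2: none → 0 synonymous.
Position 3: AAU → 1 synonymous.
Total: 0 + 0 + 1 = 1.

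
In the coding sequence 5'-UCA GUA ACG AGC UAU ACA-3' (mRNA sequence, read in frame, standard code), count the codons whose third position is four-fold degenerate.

Codon 1 UCA (Ser): third position 4-fold.
Codon 2 GUA (Val): third position 4-fold.
Codon 3 ACG (Thr): third position 4-fold.
Codon 4 AGC (Ser): third position 2-fold.
Codon 5 UAU (Tyr): third position 2-fold.
Codon 6 ACA (Thr): third position 4-fold.
Four-fold degenerate third positions: 4.

4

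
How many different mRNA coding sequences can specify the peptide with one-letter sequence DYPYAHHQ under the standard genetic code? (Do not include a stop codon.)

Asp: 2 codons.
Tyr: 2 codons.
Pro: 4 codons.
Tyr: 2 codons.
Ala: 4 codons.
His: 2 codons.
His: 2 codons.
Gln: 2 codons.
2 × 2 × 4 × 2 × 4 × 2 × 2 × 2 = 1024.

1024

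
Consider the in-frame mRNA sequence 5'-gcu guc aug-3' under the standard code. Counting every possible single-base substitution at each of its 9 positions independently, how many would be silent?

6

Codon 1 (GCU, Ala): 3 synonymous substitutions.
Codon 2 (GUC, Val): 3 synonymous substitutions.
Codon 3 (AUG, Met): 0 synonymous substitutions.
Total: 3 + 3 + 0 = 6.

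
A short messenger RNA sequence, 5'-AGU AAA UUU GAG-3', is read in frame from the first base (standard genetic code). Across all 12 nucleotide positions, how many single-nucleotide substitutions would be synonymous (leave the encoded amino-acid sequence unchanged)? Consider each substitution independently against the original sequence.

Codon 1 (AGU, Ser): 1 synonymous substitution.
Codon 2 (AAA, Lys): 1 synonymous substitution.
Codon 3 (UUU, Phe): 1 synonymous substitution.
Codon 4 (GAG, Glu): 1 synonymous substitution.
Total: 1 + 1 + 1 + 1 = 4.

4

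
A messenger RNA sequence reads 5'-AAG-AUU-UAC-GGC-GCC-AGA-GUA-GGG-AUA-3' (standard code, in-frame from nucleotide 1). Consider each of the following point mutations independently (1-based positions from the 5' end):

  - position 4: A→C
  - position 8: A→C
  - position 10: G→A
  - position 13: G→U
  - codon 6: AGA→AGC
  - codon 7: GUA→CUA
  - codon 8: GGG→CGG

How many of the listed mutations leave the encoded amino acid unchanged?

0

Codon 2: AUU (Ile) → CUU (Leu) — missense.
Codon 3: UAC (Tyr) → UCC (Ser) — missense.
Codon 4: GGC (Gly) → AGC (Ser) — missense.
Codon 5: GCC (Ala) → UCC (Ser) — missense.
Codon 6: AGA (Arg) → AGC (Ser) — missense.
Codon 7: GUA (Val) → CUA (Leu) — missense.
Codon 8: GGG (Gly) → CGG (Arg) — missense.
Synonymous: 0 of 7.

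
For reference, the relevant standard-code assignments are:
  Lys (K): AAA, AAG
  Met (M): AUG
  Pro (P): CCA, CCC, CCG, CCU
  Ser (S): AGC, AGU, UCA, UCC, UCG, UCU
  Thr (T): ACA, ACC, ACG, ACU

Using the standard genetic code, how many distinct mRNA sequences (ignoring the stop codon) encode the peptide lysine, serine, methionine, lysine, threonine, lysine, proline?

Lys: 2 codons.
Ser: 6 codons.
Met: 1 codon.
Lys: 2 codons.
Thr: 4 codons.
Lys: 2 codons.
Pro: 4 codons.
2 × 6 × 1 × 2 × 4 × 2 × 4 = 768.

768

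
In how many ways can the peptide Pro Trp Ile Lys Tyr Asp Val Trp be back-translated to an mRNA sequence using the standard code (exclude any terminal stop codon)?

384

Pro: 4 codons.
Trp: 1 codon.
Ile: 3 codons.
Lys: 2 codons.
Tyr: 2 codons.
Asp: 2 codons.
Val: 4 codons.
Trp: 1 codon.
4 × 1 × 3 × 2 × 2 × 2 × 4 × 1 = 384.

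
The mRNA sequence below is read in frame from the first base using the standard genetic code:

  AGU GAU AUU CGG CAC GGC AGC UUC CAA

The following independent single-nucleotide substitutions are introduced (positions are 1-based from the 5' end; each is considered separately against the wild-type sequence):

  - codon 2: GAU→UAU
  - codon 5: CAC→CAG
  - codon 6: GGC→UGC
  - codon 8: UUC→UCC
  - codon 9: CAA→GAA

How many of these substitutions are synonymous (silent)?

Codon 2: GAU (Asp) → UAU (Tyr) — missense.
Codon 5: CAC (His) → CAG (Gln) — missense.
Codon 6: GGC (Gly) → UGC (Cys) — missense.
Codon 8: UUC (Phe) → UCC (Ser) — missense.
Codon 9: CAA (Gln) → GAA (Glu) — missense.
Synonymous: 0 of 5.

0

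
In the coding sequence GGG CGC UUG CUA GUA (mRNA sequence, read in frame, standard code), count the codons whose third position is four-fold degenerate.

4

Codon 1 GGG (Gly): third position 4-fold.
Codon 2 CGC (Arg): third position 4-fold.
Codon 3 UUG (Leu): third position 2-fold.
Codon 4 CUA (Leu): third position 4-fold.
Codon 5 GUA (Val): third position 4-fold.
Four-fold degenerate third positions: 4.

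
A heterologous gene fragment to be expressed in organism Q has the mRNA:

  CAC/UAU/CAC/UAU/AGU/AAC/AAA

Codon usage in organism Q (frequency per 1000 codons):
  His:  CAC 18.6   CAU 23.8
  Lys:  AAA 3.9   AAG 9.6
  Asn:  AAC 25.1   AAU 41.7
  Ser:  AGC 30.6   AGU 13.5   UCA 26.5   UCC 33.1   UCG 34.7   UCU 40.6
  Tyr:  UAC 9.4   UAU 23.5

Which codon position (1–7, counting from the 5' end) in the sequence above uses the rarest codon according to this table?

7

Codon 1 CAC (His): 18.6 per 1000.
Codon 2 UAU (Tyr): 23.5 per 1000.
Codon 3 CAC (His): 18.6 per 1000.
Codon 4 UAU (Tyr): 23.5 per 1000.
Codon 5 AGU (Ser): 13.5 per 1000.
Codon 6 AAC (Asn): 25.1 per 1000.
Codon 7 AAA (Lys): 3.9 per 1000.
Lowest frequency is 3.9 at codon 7.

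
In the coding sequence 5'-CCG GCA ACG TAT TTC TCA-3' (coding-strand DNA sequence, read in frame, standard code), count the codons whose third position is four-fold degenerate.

Codon 1 CCG (Pro): third position 4-fold.
Codon 2 GCA (Ala): third position 4-fold.
Codon 3 ACG (Thr): third position 4-fold.
Codon 4 TAT (Tyr): third position 2-fold.
Codon 5 TTC (Phe): third position 2-fold.
Codon 6 TCA (Ser): third position 4-fold.
Four-fold degenerate third positions: 4.

4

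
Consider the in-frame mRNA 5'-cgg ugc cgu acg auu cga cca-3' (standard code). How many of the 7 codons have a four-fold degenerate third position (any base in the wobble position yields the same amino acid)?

5

Codon 1 CGG (Arg): third position 4-fold.
Codon 2 UGC (Cys): third position 2-fold.
Codon 3 CGU (Arg): third position 4-fold.
Codon 4 ACG (Thr): third position 4-fold.
Codon 5 AUU (Ile): third position 3-fold.
Codon 6 CGA (Arg): third position 4-fold.
Codon 7 CCA (Pro): third position 4-fold.
Four-fold degenerate third positions: 5.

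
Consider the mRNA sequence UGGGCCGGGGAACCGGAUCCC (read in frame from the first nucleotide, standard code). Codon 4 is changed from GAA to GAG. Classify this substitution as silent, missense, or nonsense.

silent

Position 12 falls in codon 4: GAA → Glu.
After the substitution the codon is GAG → Glu.
Both encode Glu, so the change is synonymous.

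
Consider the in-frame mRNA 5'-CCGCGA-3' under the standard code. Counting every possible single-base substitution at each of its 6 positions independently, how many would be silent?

Codon 1 (CCG, Pro): 3 synonymous substitutions.
Codon 2 (CGA, Arg): 4 synonymous substitutions.
Total: 3 + 4 = 7.

7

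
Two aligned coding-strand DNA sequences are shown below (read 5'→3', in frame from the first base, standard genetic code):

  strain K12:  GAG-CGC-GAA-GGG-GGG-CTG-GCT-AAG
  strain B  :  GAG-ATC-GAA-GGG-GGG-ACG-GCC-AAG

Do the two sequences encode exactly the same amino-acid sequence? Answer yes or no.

no

Codon 1: GAG Glu / GAG Glu — identical.
Codon 2: CGC Arg / ATC Ile — nonsynonymous.
Codon 3: GAA Glu / GAA Glu — identical.
Codon 4: GGG Gly / GGG Gly — identical.
Codon 5: GGG Gly / GGG Gly — identical.
Codon 6: CTG Leu / ACG Thr — nonsynonymous.
Codon 7: GCT Ala / GCC Ala — synonymous.
Codon 8: AAG Lys / AAG Lys — identical.
Nonsynonymous differences: 2 → different protein.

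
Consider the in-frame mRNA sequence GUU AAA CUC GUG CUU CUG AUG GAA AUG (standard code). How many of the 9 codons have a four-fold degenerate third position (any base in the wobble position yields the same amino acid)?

5

Codon 1 GUU (Val): third position 4-fold.
Codon 2 AAA (Lys): third position 2-fold.
Codon 3 CUC (Leu): third position 4-fold.
Codon 4 GUG (Val): third position 4-fold.
Codon 5 CUU (Leu): third position 4-fold.
Codon 6 CUG (Leu): third position 4-fold.
Codon 7 AUG (Met): third position 1-fold.
Codon 8 GAA (Glu): third position 2-fold.
Codon 9 AUG (Met): third position 1-fold.
Four-fold degenerate third positions: 5.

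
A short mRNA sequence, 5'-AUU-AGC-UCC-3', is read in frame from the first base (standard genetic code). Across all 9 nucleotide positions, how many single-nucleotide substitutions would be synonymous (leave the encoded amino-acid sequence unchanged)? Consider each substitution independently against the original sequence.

6

Codon 1 (AUU, Ile): 2 synonymous substitutions.
Codon 2 (AGC, Ser): 1 synonymous substitution.
Codon 3 (UCC, Ser): 3 synonymous substitutions.
Total: 2 + 1 + 3 = 6.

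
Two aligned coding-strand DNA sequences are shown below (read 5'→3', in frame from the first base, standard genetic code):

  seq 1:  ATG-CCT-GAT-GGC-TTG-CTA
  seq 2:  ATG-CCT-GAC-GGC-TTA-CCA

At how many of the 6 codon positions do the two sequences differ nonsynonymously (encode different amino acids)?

Codon 1: ATG Met / ATG Met — identical.
Codon 2: CCT Pro / CCT Pro — identical.
Codon 3: GAT Asp / GAC Asp — synonymous.
Codon 4: GGC Gly / GGC Gly — identical.
Codon 5: TTG Leu / TTA Leu — synonymous.
Codon 6: CTA Leu / CCA Pro — nonsynonymous.
Nonsynonymous differences: 1.

1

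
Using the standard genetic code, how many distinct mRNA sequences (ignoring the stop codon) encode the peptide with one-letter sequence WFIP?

Trp: 1 codon.
Phe: 2 codons.
Ile: 3 codons.
Pro: 4 codons.
1 × 2 × 3 × 4 = 24.

24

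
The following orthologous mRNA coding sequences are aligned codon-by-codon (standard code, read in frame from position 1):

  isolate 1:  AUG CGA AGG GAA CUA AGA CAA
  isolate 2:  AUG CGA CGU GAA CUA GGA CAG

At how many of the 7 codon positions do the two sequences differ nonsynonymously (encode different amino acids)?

Codon 1: AUG Met / AUG Met — identical.
Codon 2: CGA Arg / CGA Arg — identical.
Codon 3: AGG Arg / CGU Arg — synonymous.
Codon 4: GAA Glu / GAA Glu — identical.
Codon 5: CUA Leu / CUA Leu — identical.
Codon 6: AGA Arg / GGA Gly — nonsynonymous.
Codon 7: CAA Gln / CAG Gln — synonymous.
Nonsynonymous differences: 1.

1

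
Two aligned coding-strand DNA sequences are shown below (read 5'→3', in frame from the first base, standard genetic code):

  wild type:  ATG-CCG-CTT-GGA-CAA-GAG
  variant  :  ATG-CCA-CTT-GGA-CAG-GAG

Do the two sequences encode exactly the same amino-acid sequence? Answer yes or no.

Codon 1: ATG Met / ATG Met — identical.
Codon 2: CCG Pro / CCA Pro — synonymous.
Codon 3: CTT Leu / CTT Leu — identical.
Codon 4: GGA Gly / GGA Gly — identical.
Codon 5: CAA Gln / CAG Gln — synonymous.
Codon 6: GAG Glu / GAG Glu — identical.
Nonsynonymous differences: 0 → same protein.

yes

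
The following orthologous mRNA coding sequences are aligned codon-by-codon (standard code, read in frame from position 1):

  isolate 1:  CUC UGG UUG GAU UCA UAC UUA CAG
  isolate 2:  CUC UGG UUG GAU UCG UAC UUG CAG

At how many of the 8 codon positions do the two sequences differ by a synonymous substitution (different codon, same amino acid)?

Codon 1: CUC Leu / CUC Leu — identical.
Codon 2: UGG Trp / UGG Trp — identical.
Codon 3: UUG Leu / UUG Leu — identical.
Codon 4: GAU Asp / GAU Asp — identical.
Codon 5: UCA Ser / UCG Ser — synonymous.
Codon 6: UAC Tyr / UAC Tyr — identical.
Codon 7: UUA Leu / UUG Leu — synonymous.
Codon 8: CAG Gln / CAG Gln — identical.
Synonymous differences: 2.

2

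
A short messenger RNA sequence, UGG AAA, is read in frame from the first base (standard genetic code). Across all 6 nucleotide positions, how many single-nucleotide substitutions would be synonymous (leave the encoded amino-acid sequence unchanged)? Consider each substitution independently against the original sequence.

Codon 1 (UGG, Trp): 0 synonymous substitutions.
Codon 2 (AAA, Lys): 1 synonymous substitution.
Total: 0 + 1 = 1.

1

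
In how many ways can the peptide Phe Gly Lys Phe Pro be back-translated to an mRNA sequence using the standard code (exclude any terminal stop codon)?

128

Phe: 2 codons.
Gly: 4 codons.
Lys: 2 codons.
Phe: 2 codons.
Pro: 4 codons.
2 × 4 × 2 × 2 × 4 = 128.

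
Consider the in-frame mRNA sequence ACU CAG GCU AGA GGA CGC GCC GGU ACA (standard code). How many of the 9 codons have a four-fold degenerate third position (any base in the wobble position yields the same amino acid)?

7

Codon 1 ACU (Thr): third position 4-fold.
Codon 2 CAG (Gln): third position 2-fold.
Codon 3 GCU (Ala): third position 4-fold.
Codon 4 AGA (Arg): third position 2-fold.
Codon 5 GGA (Gly): third position 4-fold.
Codon 6 CGC (Arg): third position 4-fold.
Codon 7 GCC (Ala): third position 4-fold.
Codon 8 GGU (Gly): third position 4-fold.
Codon 9 ACA (Thr): third position 4-fold.
Four-fold degenerate third positions: 7.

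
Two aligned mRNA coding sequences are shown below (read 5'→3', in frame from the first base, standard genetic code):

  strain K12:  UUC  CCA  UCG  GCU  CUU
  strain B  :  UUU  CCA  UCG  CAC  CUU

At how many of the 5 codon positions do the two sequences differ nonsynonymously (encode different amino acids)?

Codon 1: UUC Phe / UUU Phe — synonymous.
Codon 2: CCA Pro / CCA Pro — identical.
Codon 3: UCG Ser / UCG Ser — identical.
Codon 4: GCU Ala / CAC His — nonsynonymous.
Codon 5: CUU Leu / CUU Leu — identical.
Nonsynonymous differences: 1.

1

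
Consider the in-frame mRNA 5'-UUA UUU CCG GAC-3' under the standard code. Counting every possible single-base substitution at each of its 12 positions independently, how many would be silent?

7

Codon 1 (UUA, Leu): 2 synonymous substitutions.
Codon 2 (UUU, Phe): 1 synonymous substitution.
Codon 3 (CCG, Pro): 3 synonymous substitutions.
Codon 4 (GAC, Asp): 1 synonymous substitution.
Total: 2 + 1 + 3 + 1 = 7.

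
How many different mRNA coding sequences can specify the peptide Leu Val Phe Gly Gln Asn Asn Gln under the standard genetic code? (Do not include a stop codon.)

3072

Leu: 6 codons.
Val: 4 codons.
Phe: 2 codons.
Gly: 4 codons.
Gln: 2 codons.
Asn: 2 codons.
Asn: 2 codons.
Gln: 2 codons.
6 × 4 × 2 × 4 × 2 × 2 × 2 × 2 = 3072.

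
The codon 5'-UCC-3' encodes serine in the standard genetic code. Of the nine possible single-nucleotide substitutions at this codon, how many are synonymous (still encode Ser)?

Position 1: none → 0 synonymous.
Position 2: none → 0 synonymous.
Position 3: UCU, UCA, UCG → 3 synonymous.
Total: 0 + 0 + 3 = 3.

3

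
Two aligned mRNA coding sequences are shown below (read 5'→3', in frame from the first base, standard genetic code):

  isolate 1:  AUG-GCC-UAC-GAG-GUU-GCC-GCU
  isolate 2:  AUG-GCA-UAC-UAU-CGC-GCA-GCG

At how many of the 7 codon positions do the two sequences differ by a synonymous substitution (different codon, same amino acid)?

3

Codon 1: AUG Met / AUG Met — identical.
Codon 2: GCC Ala / GCA Ala — synonymous.
Codon 3: UAC Tyr / UAC Tyr — identical.
Codon 4: GAG Glu / UAU Tyr — nonsynonymous.
Codon 5: GUU Val / CGC Arg — nonsynonymous.
Codon 6: GCC Ala / GCA Ala — synonymous.
Codon 7: GCU Ala / GCG Ala — synonymous.
Synonymous differences: 3.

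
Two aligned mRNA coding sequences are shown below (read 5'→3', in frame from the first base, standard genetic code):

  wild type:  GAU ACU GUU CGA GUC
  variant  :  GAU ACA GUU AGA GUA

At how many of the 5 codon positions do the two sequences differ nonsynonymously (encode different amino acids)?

Codon 1: GAU Asp / GAU Asp — identical.
Codon 2: ACU Thr / ACA Thr — synonymous.
Codon 3: GUU Val / GUU Val — identical.
Codon 4: CGA Arg / AGA Arg — synonymous.
Codon 5: GUC Val / GUA Val — synonymous.
Nonsynonymous differences: 0.

0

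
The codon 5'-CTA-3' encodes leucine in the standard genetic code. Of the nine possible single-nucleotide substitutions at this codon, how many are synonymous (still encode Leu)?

4

Position 1: TTA → 1 synonymous.
Position 2: none → 0 synonymous.
Position 3: CTT, CTC, CTG → 3 synonymous.
Total: 1 + 0 + 3 = 4.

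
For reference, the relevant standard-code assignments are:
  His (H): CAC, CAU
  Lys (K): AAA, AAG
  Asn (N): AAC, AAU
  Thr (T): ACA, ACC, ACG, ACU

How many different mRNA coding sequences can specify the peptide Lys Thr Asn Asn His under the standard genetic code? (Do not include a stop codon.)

Lys: 2 codons.
Thr: 4 codons.
Asn: 2 codons.
Asn: 2 codons.
His: 2 codons.
2 × 4 × 2 × 2 × 2 = 64.

64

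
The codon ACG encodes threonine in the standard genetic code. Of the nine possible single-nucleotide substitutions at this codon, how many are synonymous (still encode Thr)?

3

Position 1: none → 0 synonymous.
Position 2: none → 0 synonymous.
Position 3: ACU, ACC, ACA → 3 synonymous.
Total: 0 + 0 + 3 = 3.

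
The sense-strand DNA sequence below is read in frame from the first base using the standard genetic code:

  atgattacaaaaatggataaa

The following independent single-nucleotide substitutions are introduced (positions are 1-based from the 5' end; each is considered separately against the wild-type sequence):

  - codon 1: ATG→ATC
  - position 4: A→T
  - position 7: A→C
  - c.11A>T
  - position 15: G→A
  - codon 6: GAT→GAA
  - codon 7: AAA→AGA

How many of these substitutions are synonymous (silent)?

0

Codon 1: ATG (Met) → ATC (Ile) — missense.
Codon 2: ATT (Ile) → TTT (Phe) — missense.
Codon 3: ACA (Thr) → CCA (Pro) — missense.
Codon 4: AAA (Lys) → ATA (Ile) — missense.
Codon 5: ATG (Met) → ATA (Ile) — missense.
Codon 6: GAT (Asp) → GAA (Glu) — missense.
Codon 7: AAA (Lys) → AGA (Arg) — missense.
Synonymous: 0 of 7.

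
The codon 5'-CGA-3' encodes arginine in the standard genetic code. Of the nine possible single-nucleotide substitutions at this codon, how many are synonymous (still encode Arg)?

Position 1: AGA → 1 synonymous.
Position 2: none → 0 synonymous.
Position 3: CGT, CGC, CGG → 3 synonymous.
Total: 1 + 0 + 3 = 4.

4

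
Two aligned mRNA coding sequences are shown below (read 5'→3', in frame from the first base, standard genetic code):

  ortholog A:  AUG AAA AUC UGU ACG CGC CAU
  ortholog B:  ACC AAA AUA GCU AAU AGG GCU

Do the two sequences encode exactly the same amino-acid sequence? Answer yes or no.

Codon 1: AUG Met / ACC Thr — nonsynonymous.
Codon 2: AAA Lys / AAA Lys — identical.
Codon 3: AUC Ile / AUA Ile — synonymous.
Codon 4: UGU Cys / GCU Ala — nonsynonymous.
Codon 5: ACG Thr / AAU Asn — nonsynonymous.
Codon 6: CGC Arg / AGG Arg — synonymous.
Codon 7: CAU His / GCU Ala — nonsynonymous.
Nonsynonymous differences: 4 → different protein.

no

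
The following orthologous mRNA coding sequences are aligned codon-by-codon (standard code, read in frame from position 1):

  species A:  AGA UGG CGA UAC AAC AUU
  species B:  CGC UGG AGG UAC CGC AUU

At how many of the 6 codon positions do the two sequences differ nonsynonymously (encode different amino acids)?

1

Codon 1: AGA Arg / CGC Arg — synonymous.
Codon 2: UGG Trp / UGG Trp — identical.
Codon 3: CGA Arg / AGG Arg — synonymous.
Codon 4: UAC Tyr / UAC Tyr — identical.
Codon 5: AAC Asn / CGC Arg — nonsynonymous.
Codon 6: AUU Ile / AUU Ile — identical.
Nonsynonymous differences: 1.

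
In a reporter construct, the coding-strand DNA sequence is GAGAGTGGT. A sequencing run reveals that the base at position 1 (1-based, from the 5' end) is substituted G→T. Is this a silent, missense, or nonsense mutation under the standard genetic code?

nonsense

Position 1 falls in codon 1: GAG → Glu.
After the substitution the codon is TAG → Stop.
The new codon is a stop codon, so this is a nonsense mutation.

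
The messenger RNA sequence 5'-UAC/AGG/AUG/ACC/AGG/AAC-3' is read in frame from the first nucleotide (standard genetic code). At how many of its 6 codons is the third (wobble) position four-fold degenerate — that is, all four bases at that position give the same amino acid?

1

Codon 1 UAC (Tyr): third position 2-fold.
Codon 2 AGG (Arg): third position 2-fold.
Codon 3 AUG (Met): third position 1-fold.
Codon 4 ACC (Thr): third position 4-fold.
Codon 5 AGG (Arg): third position 2-fold.
Codon 6 AAC (Asn): third position 2-fold.
Four-fold degenerate third positions: 1.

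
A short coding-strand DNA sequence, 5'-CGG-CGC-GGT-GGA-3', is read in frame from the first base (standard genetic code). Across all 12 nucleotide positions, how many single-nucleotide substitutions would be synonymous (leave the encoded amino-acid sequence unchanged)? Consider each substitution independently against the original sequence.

Codon 1 (CGG, Arg): 4 synonymous substitutions.
Codon 2 (CGC, Arg): 3 synonymous substitutions.
Codon 3 (GGT, Gly): 3 synonymous substitutions.
Codon 4 (GGA, Gly): 3 synonymous substitutions.
Total: 4 + 3 + 3 + 3 = 13.

13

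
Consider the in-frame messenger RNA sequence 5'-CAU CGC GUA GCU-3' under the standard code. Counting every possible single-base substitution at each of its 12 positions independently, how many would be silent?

Codon 1 (CAU, His): 1 synonymous substitution.
Codon 2 (CGC, Arg): 3 synonymous substitutions.
Codon 3 (GUA, Val): 3 synonymous substitutions.
Codon 4 (GCU, Ala): 3 synonymous substitutions.
Total: 1 + 3 + 3 + 3 = 10.

10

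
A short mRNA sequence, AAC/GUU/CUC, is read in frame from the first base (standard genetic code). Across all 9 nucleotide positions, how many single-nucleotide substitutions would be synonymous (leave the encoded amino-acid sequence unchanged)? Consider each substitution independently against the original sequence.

Codon 1 (AAC, Asn): 1 synonymous substitution.
Codon 2 (GUU, Val): 3 synonymous substitutions.
Codon 3 (CUC, Leu): 3 synonymous substitutions.
Total: 1 + 3 + 3 = 7.

7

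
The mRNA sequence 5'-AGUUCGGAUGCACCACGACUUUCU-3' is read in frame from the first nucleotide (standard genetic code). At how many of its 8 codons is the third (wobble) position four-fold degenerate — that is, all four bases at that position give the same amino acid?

6

Codon 1 AGU (Ser): third position 2-fold.
Codon 2 UCG (Ser): third position 4-fold.
Codon 3 GAU (Asp): third position 2-fold.
Codon 4 GCA (Ala): third position 4-fold.
Codon 5 CCA (Pro): third position 4-fold.
Codon 6 CGA (Arg): third position 4-fold.
Codon 7 CUU (Leu): third position 4-fold.
Codon 8 UCU (Ser): third position 4-fold.
Four-fold degenerate third positions: 6.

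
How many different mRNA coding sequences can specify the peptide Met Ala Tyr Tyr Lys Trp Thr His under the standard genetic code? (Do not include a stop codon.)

256

Met: 1 codon.
Ala: 4 codons.
Tyr: 2 codons.
Tyr: 2 codons.
Lys: 2 codons.
Trp: 1 codon.
Thr: 4 codons.
His: 2 codons.
1 × 4 × 2 × 2 × 2 × 1 × 4 × 2 = 256.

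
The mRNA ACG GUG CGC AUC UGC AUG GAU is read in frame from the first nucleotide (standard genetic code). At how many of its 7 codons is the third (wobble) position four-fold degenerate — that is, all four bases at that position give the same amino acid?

3

Codon 1 ACG (Thr): third position 4-fold.
Codon 2 GUG (Val): third position 4-fold.
Codon 3 CGC (Arg): third position 4-fold.
Codon 4 AUC (Ile): third position 3-fold.
Codon 5 UGC (Cys): third position 2-fold.
Codon 6 AUG (Met): third position 1-fold.
Codon 7 GAU (Asp): third position 2-fold.
Four-fold degenerate third positions: 3.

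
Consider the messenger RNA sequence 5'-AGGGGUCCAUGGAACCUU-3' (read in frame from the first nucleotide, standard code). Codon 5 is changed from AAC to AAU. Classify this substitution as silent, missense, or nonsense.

Position 15 falls in codon 5: AAC → Asn.
After the substitution the codon is AAU → Asn.
Both encode Asn, so the change is synonymous.

silent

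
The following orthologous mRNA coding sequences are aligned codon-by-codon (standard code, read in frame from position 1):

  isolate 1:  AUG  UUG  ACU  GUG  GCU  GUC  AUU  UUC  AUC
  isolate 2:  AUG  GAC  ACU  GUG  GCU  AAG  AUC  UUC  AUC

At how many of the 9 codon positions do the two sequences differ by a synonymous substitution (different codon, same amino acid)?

1

Codon 1: AUG Met / AUG Met — identical.
Codon 2: UUG Leu / GAC Asp — nonsynonymous.
Codon 3: ACU Thr / ACU Thr — identical.
Codon 4: GUG Val / GUG Val — identical.
Codon 5: GCU Ala / GCU Ala — identical.
Codon 6: GUC Val / AAG Lys — nonsynonymous.
Codon 7: AUU Ile / AUC Ile — synonymous.
Codon 8: UUC Phe / UUC Phe — identical.
Codon 9: AUC Ile / AUC Ile — identical.
Synonymous differences: 1.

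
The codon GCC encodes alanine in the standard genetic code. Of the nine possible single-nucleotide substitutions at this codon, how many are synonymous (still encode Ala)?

3

Position 1: none → 0 synonymous.
Position 2: none → 0 synonymous.
Position 3: GCU, GCA, GCG → 3 synonymous.
Total: 0 + 0 + 3 = 3.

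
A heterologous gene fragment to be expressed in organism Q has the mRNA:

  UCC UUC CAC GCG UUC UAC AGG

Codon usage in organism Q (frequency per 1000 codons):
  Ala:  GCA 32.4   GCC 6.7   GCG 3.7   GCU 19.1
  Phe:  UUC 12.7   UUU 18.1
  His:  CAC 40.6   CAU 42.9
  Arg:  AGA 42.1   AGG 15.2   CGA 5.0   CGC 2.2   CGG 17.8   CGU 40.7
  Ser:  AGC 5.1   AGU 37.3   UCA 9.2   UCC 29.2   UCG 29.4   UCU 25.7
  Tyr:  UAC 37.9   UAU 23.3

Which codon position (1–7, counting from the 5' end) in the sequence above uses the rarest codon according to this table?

Codon 1 UCC (Ser): 29.2 per 1000.
Codon 2 UUC (Phe): 12.7 per 1000.
Codon 3 CAC (His): 40.6 per 1000.
Codon 4 GCG (Ala): 3.7 per 1000.
Codon 5 UUC (Phe): 12.7 per 1000.
Codon 6 UAC (Tyr): 37.9 per 1000.
Codon 7 AGG (Arg): 15.2 per 1000.
Lowest frequency is 3.7 at codon 4.

4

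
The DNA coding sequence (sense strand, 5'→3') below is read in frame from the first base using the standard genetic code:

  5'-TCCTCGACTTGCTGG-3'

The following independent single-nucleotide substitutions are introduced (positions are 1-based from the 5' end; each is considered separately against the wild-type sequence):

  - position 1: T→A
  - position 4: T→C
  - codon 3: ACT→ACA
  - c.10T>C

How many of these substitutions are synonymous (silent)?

1

Codon 1: TCC (Ser) → ACC (Thr) — missense.
Codon 2: TCG (Ser) → CCG (Pro) — missense.
Codon 3: ACT (Thr) → ACA (Thr) — synonymous.
Codon 4: TGC (Cys) → CGC (Arg) — missense.
Synonymous: 1 of 4.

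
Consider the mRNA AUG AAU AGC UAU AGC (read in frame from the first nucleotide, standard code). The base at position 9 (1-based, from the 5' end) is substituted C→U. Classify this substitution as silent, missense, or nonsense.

silent

Position 9 falls in codon 3: AGC → Ser.
After the substitution the codon is AGU → Ser.
Both encode Ser, so the change is synonymous.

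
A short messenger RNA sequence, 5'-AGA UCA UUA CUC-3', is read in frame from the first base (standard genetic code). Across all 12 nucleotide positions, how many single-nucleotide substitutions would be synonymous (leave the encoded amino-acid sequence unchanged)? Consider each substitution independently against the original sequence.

Codon 1 (AGA, Arg): 2 synonymous substitutions.
Codon 2 (UCA, Ser): 3 synonymous substitutions.
Codon 3 (UUA, Leu): 2 synonymous substitutions.
Codon 4 (CUC, Leu): 3 synonymous substitutions.
Total: 2 + 3 + 2 + 3 = 10.

10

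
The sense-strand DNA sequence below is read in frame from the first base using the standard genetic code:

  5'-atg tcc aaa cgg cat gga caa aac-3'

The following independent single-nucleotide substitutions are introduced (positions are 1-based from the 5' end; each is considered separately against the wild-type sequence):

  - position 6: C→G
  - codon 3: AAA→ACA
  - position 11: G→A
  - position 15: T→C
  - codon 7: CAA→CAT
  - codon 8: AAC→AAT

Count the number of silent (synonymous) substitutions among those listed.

3

Codon 2: TCC (Ser) → TCG (Ser) — synonymous.
Codon 3: AAA (Lys) → ACA (Thr) — missense.
Codon 4: CGG (Arg) → CAG (Gln) — missense.
Codon 5: CAT (His) → CAC (His) — synonymous.
Codon 7: CAA (Gln) → CAT (His) — missense.
Codon 8: AAC (Asn) → AAT (Asn) — synonymous.
Synonymous: 3 of 6.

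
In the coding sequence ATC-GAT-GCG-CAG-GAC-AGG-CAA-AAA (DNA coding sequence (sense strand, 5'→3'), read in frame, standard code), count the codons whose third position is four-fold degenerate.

Codon 1 ATC (Ile): third position 3-fold.
Codon 2 GAT (Asp): third position 2-fold.
Codon 3 GCG (Ala): third position 4-fold.
Codon 4 CAG (Gln): third position 2-fold.
Codon 5 GAC (Asp): third position 2-fold.
Codon 6 AGG (Arg): third position 2-fold.
Codon 7 CAA (Gln): third position 2-fold.
Codon 8 AAA (Lys): third position 2-fold.
Four-fold degenerate third positions: 1.

1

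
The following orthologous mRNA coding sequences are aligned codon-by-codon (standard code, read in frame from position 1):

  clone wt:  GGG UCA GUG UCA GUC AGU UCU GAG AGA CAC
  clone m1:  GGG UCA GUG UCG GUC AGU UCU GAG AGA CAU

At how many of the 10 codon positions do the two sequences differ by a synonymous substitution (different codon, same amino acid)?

2

Codon 1: GGG Gly / GGG Gly — identical.
Codon 2: UCA Ser / UCA Ser — identical.
Codon 3: GUG Val / GUG Val — identical.
Codon 4: UCA Ser / UCG Ser — synonymous.
Codon 5: GUC Val / GUC Val — identical.
Codon 6: AGU Ser / AGU Ser — identical.
Codon 7: UCU Ser / UCU Ser — identical.
Codon 8: GAG Glu / GAG Glu — identical.
Codon 9: AGA Arg / AGA Arg — identical.
Codon 10: CAC His / CAU His — synonymous.
Synonymous differences: 2.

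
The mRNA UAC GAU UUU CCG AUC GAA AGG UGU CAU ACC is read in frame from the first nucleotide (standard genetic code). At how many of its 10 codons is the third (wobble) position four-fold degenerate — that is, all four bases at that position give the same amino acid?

2

Codon 1 UAC (Tyr): third position 2-fold.
Codon 2 GAU (Asp): third position 2-fold.
Codon 3 UUU (Phe): third position 2-fold.
Codon 4 CCG (Pro): third position 4-fold.
Codon 5 AUC (Ile): third position 3-fold.
Codon 6 GAA (Glu): third position 2-fold.
Codon 7 AGG (Arg): third position 2-fold.
Codon 8 UGU (Cys): third position 2-fold.
Codon 9 CAU (His): third position 2-fold.
Codon 10 ACC (Thr): third position 4-fold.
Four-fold degenerate third positions: 2.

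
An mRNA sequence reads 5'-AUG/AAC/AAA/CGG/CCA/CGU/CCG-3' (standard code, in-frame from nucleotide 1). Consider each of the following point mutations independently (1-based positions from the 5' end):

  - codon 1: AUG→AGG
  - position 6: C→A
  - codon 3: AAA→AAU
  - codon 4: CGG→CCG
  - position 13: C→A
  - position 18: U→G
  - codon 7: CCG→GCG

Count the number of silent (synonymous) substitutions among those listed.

1

Codon 1: AUG (Met) → AGG (Arg) — missense.
Codon 2: AAC (Asn) → AAA (Lys) — missense.
Codon 3: AAA (Lys) → AAU (Asn) — missense.
Codon 4: CGG (Arg) → CCG (Pro) — missense.
Codon 5: CCA (Pro) → ACA (Thr) — missense.
Codon 6: CGU (Arg) → CGG (Arg) — synonymous.
Codon 7: CCG (Pro) → GCG (Ala) — missense.
Synonymous: 1 of 7.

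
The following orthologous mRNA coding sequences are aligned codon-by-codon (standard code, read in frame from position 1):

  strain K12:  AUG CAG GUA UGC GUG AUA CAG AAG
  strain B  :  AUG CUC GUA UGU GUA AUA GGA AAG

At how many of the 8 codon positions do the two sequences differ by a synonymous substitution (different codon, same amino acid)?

Codon 1: AUG Met / AUG Met — identical.
Codon 2: CAG Gln / CUC Leu — nonsynonymous.
Codon 3: GUA Val / GUA Val — identical.
Codon 4: UGC Cys / UGU Cys — synonymous.
Codon 5: GUG Val / GUA Val — synonymous.
Codon 6: AUA Ile / AUA Ile — identical.
Codon 7: CAG Gln / GGA Gly — nonsynonymous.
Codon 8: AAG Lys / AAG Lys — identical.
Synonymous differences: 2.

2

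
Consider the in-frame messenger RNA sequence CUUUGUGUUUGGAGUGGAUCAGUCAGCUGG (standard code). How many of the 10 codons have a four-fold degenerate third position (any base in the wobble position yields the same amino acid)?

5

Codon 1 CUU (Leu): third position 4-fold.
Codon 2 UGU (Cys): third position 2-fold.
Codon 3 GUU (Val): third position 4-fold.
Codon 4 UGG (Trp): third position 1-fold.
Codon 5 AGU (Ser): third position 2-fold.
Codon 6 GGA (Gly): third position 4-fold.
Codon 7 UCA (Ser): third position 4-fold.
Codon 8 GUC (Val): third position 4-fold.
Codon 9 AGC (Ser): third position 2-fold.
Codon 10 UGG (Trp): third position 1-fold.
Four-fold degenerate third positions: 5.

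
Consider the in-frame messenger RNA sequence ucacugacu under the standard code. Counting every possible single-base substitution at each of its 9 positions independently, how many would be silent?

10

Codon 1 (UCA, Ser): 3 synonymous substitutions.
Codon 2 (CUG, Leu): 4 synonymous substitutions.
Codon 3 (ACU, Thr): 3 synonymous substitutions.
Total: 3 + 4 + 3 = 10.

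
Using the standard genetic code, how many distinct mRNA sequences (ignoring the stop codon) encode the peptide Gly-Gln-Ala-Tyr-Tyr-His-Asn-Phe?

1024

Gly: 4 codons.
Gln: 2 codons.
Ala: 4 codons.
Tyr: 2 codons.
Tyr: 2 codons.
His: 2 codons.
Asn: 2 codons.
Phe: 2 codons.
4 × 2 × 4 × 2 × 2 × 2 × 2 × 2 = 1024.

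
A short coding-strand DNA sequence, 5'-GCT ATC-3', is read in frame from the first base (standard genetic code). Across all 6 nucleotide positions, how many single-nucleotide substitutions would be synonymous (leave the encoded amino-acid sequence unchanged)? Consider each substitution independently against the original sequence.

5

Codon 1 (GCT, Ala): 3 synonymous substitutions.
Codon 2 (ATC, Ile): 2 synonymous substitutions.
Total: 3 + 2 = 5.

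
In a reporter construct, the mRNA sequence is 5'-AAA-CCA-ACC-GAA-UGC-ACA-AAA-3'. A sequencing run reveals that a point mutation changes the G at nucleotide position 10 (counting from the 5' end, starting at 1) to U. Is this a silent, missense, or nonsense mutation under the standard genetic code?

Position 10 falls in codon 4: GAA → Glu.
After the substitution the codon is UAA → Stop.
The new codon is a stop codon, so this is a nonsense mutation.

nonsense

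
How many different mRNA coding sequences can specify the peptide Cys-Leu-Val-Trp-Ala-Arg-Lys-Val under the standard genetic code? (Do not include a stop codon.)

9216

Cys: 2 codons.
Leu: 6 codons.
Val: 4 codons.
Trp: 1 codon.
Ala: 4 codons.
Arg: 6 codons.
Lys: 2 codons.
Val: 4 codons.
2 × 6 × 4 × 1 × 4 × 6 × 2 × 4 = 9216.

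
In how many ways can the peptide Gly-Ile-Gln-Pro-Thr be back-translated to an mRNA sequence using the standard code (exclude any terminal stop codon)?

Gly: 4 codons.
Ile: 3 codons.
Gln: 2 codons.
Pro: 4 codons.
Thr: 4 codons.
4 × 3 × 2 × 4 × 4 = 384.

384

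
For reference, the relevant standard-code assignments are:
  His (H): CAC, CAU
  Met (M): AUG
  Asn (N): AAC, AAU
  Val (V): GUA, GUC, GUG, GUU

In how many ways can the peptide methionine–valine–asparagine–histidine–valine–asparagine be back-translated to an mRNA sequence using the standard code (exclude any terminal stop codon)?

Met: 1 codon.
Val: 4 codons.
Asn: 2 codons.
His: 2 codons.
Val: 4 codons.
Asn: 2 codons.
1 × 4 × 2 × 2 × 4 × 2 = 128.

128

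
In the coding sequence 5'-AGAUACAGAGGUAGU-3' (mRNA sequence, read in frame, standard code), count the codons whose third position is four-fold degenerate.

Codon 1 AGA (Arg): third position 2-fold.
Codon 2 UAC (Tyr): third position 2-fold.
Codon 3 AGA (Arg): third position 2-fold.
Codon 4 GGU (Gly): third position 4-fold.
Codon 5 AGU (Ser): third position 2-fold.
Four-fold degenerate third positions: 1.

1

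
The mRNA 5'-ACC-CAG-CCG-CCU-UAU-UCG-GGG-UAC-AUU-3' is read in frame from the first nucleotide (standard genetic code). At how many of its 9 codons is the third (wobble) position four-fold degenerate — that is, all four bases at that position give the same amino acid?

5

Codon 1 ACC (Thr): third position 4-fold.
Codon 2 CAG (Gln): third position 2-fold.
Codon 3 CCG (Pro): third position 4-fold.
Codon 4 CCU (Pro): third position 4-fold.
Codon 5 UAU (Tyr): third position 2-fold.
Codon 6 UCG (Ser): third position 4-fold.
Codon 7 GGG (Gly): third position 4-fold.
Codon 8 UAC (Tyr): third position 2-fold.
Codon 9 AUU (Ile): third position 3-fold.
Four-fold degenerate third positions: 5.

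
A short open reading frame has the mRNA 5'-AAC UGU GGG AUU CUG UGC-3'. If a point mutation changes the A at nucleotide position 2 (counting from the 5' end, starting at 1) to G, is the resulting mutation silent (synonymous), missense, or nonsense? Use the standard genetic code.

Position 2 falls in codon 1: AAC → Asn.
After the substitution the codon is AGC → Ser.
Asn ≠ Ser, so this is a missense mutation.

missense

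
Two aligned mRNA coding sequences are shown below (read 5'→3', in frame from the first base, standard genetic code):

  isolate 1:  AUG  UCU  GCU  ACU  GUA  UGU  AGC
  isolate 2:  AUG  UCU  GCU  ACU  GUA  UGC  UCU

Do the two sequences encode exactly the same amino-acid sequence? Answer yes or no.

Codon 1: AUG Met / AUG Met — identical.
Codon 2: UCU Ser / UCU Ser — identical.
Codon 3: GCU Ala / GCU Ala — identical.
Codon 4: ACU Thr / ACU Thr — identical.
Codon 5: GUA Val / GUA Val — identical.
Codon 6: UGU Cys / UGC Cys — synonymous.
Codon 7: AGC Ser / UCU Ser — synonymous.
Nonsynonymous differences: 0 → same protein.

yes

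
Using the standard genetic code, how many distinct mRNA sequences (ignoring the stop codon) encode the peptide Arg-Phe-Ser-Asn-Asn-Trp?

Arg: 6 codons.
Phe: 2 codons.
Ser: 6 codons.
Asn: 2 codons.
Asn: 2 codons.
Trp: 1 codon.
6 × 2 × 6 × 2 × 2 × 1 = 288.

288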